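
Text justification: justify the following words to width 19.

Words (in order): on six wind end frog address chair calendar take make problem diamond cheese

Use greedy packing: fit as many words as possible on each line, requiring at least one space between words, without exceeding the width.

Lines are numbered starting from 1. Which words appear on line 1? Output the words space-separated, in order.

Answer: on six wind end

Derivation:
Line 1: ['on', 'six', 'wind', 'end'] (min_width=15, slack=4)
Line 2: ['frog', 'address', 'chair'] (min_width=18, slack=1)
Line 3: ['calendar', 'take', 'make'] (min_width=18, slack=1)
Line 4: ['problem', 'diamond'] (min_width=15, slack=4)
Line 5: ['cheese'] (min_width=6, slack=13)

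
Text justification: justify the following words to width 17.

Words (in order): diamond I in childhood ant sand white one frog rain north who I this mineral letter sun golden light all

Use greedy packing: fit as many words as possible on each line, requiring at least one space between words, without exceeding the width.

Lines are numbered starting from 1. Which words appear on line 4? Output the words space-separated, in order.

Line 1: ['diamond', 'I', 'in'] (min_width=12, slack=5)
Line 2: ['childhood', 'ant'] (min_width=13, slack=4)
Line 3: ['sand', 'white', 'one'] (min_width=14, slack=3)
Line 4: ['frog', 'rain', 'north'] (min_width=15, slack=2)
Line 5: ['who', 'I', 'this'] (min_width=10, slack=7)
Line 6: ['mineral', 'letter'] (min_width=14, slack=3)
Line 7: ['sun', 'golden', 'light'] (min_width=16, slack=1)
Line 8: ['all'] (min_width=3, slack=14)

Answer: frog rain north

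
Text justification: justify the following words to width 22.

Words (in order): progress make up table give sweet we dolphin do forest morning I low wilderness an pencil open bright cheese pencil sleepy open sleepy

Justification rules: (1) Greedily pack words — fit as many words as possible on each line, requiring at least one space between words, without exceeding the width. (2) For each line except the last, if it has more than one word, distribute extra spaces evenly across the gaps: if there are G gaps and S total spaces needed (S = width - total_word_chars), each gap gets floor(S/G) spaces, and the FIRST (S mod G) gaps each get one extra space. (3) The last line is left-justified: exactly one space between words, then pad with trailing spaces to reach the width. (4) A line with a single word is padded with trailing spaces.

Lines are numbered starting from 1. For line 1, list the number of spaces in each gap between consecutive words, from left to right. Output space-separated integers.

Line 1: ['progress', 'make', 'up', 'table'] (min_width=22, slack=0)
Line 2: ['give', 'sweet', 'we', 'dolphin'] (min_width=21, slack=1)
Line 3: ['do', 'forest', 'morning', 'I'] (min_width=19, slack=3)
Line 4: ['low', 'wilderness', 'an'] (min_width=17, slack=5)
Line 5: ['pencil', 'open', 'bright'] (min_width=18, slack=4)
Line 6: ['cheese', 'pencil', 'sleepy'] (min_width=20, slack=2)
Line 7: ['open', 'sleepy'] (min_width=11, slack=11)

Answer: 1 1 1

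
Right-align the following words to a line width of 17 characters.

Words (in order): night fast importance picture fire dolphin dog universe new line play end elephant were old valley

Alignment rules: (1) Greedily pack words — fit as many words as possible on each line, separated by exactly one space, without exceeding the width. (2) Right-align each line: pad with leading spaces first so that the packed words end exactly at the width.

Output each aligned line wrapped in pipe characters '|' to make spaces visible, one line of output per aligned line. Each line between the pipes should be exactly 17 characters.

Line 1: ['night', 'fast'] (min_width=10, slack=7)
Line 2: ['importance'] (min_width=10, slack=7)
Line 3: ['picture', 'fire'] (min_width=12, slack=5)
Line 4: ['dolphin', 'dog'] (min_width=11, slack=6)
Line 5: ['universe', 'new', 'line'] (min_width=17, slack=0)
Line 6: ['play', 'end', 'elephant'] (min_width=17, slack=0)
Line 7: ['were', 'old', 'valley'] (min_width=15, slack=2)

Answer: |       night fast|
|       importance|
|     picture fire|
|      dolphin dog|
|universe new line|
|play end elephant|
|  were old valley|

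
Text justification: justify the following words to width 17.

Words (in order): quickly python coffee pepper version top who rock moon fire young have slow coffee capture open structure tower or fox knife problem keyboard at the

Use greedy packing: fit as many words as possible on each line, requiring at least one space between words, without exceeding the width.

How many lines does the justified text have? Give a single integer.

Line 1: ['quickly', 'python'] (min_width=14, slack=3)
Line 2: ['coffee', 'pepper'] (min_width=13, slack=4)
Line 3: ['version', 'top', 'who'] (min_width=15, slack=2)
Line 4: ['rock', 'moon', 'fire'] (min_width=14, slack=3)
Line 5: ['young', 'have', 'slow'] (min_width=15, slack=2)
Line 6: ['coffee', 'capture'] (min_width=14, slack=3)
Line 7: ['open', 'structure'] (min_width=14, slack=3)
Line 8: ['tower', 'or', 'fox'] (min_width=12, slack=5)
Line 9: ['knife', 'problem'] (min_width=13, slack=4)
Line 10: ['keyboard', 'at', 'the'] (min_width=15, slack=2)
Total lines: 10

Answer: 10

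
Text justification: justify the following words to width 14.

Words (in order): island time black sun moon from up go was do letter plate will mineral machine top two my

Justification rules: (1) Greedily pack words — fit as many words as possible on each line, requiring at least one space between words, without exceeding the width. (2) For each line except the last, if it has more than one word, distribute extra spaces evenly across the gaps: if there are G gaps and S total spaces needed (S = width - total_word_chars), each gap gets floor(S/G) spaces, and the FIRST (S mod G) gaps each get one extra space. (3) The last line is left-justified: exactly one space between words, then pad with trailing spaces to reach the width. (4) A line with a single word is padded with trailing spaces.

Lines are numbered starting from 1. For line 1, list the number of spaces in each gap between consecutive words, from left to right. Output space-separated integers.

Answer: 4

Derivation:
Line 1: ['island', 'time'] (min_width=11, slack=3)
Line 2: ['black', 'sun', 'moon'] (min_width=14, slack=0)
Line 3: ['from', 'up', 'go', 'was'] (min_width=14, slack=0)
Line 4: ['do', 'letter'] (min_width=9, slack=5)
Line 5: ['plate', 'will'] (min_width=10, slack=4)
Line 6: ['mineral'] (min_width=7, slack=7)
Line 7: ['machine', 'top'] (min_width=11, slack=3)
Line 8: ['two', 'my'] (min_width=6, slack=8)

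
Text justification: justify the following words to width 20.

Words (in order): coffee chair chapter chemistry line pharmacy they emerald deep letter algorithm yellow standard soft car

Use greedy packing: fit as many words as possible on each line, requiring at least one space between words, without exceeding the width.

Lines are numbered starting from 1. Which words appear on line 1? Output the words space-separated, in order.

Answer: coffee chair chapter

Derivation:
Line 1: ['coffee', 'chair', 'chapter'] (min_width=20, slack=0)
Line 2: ['chemistry', 'line'] (min_width=14, slack=6)
Line 3: ['pharmacy', 'they'] (min_width=13, slack=7)
Line 4: ['emerald', 'deep', 'letter'] (min_width=19, slack=1)
Line 5: ['algorithm', 'yellow'] (min_width=16, slack=4)
Line 6: ['standard', 'soft', 'car'] (min_width=17, slack=3)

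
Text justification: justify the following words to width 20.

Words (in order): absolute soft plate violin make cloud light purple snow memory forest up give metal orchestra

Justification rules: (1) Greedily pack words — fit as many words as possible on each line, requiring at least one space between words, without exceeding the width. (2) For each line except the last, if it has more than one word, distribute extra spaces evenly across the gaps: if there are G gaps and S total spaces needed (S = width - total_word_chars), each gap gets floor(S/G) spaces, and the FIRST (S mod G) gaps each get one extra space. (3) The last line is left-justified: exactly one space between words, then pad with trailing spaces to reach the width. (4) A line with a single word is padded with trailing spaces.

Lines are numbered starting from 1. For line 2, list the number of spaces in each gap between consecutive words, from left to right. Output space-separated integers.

Line 1: ['absolute', 'soft', 'plate'] (min_width=19, slack=1)
Line 2: ['violin', 'make', 'cloud'] (min_width=17, slack=3)
Line 3: ['light', 'purple', 'snow'] (min_width=17, slack=3)
Line 4: ['memory', 'forest', 'up'] (min_width=16, slack=4)
Line 5: ['give', 'metal', 'orchestra'] (min_width=20, slack=0)

Answer: 3 2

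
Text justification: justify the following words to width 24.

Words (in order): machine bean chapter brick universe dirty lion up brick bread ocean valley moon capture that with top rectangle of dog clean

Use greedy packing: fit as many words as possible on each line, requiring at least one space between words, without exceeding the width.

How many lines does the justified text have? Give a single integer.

Line 1: ['machine', 'bean', 'chapter'] (min_width=20, slack=4)
Line 2: ['brick', 'universe', 'dirty'] (min_width=20, slack=4)
Line 3: ['lion', 'up', 'brick', 'bread'] (min_width=19, slack=5)
Line 4: ['ocean', 'valley', 'moon'] (min_width=17, slack=7)
Line 5: ['capture', 'that', 'with', 'top'] (min_width=21, slack=3)
Line 6: ['rectangle', 'of', 'dog', 'clean'] (min_width=22, slack=2)
Total lines: 6

Answer: 6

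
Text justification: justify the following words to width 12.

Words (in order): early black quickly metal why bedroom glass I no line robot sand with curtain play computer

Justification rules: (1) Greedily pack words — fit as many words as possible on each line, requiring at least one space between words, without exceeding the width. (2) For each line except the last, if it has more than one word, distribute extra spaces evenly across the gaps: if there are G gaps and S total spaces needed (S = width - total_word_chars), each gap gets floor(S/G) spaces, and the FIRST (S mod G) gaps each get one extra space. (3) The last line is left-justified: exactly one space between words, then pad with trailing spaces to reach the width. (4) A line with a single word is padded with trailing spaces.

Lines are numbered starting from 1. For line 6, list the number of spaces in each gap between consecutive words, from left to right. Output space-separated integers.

Line 1: ['early', 'black'] (min_width=11, slack=1)
Line 2: ['quickly'] (min_width=7, slack=5)
Line 3: ['metal', 'why'] (min_width=9, slack=3)
Line 4: ['bedroom'] (min_width=7, slack=5)
Line 5: ['glass', 'I', 'no'] (min_width=10, slack=2)
Line 6: ['line', 'robot'] (min_width=10, slack=2)
Line 7: ['sand', 'with'] (min_width=9, slack=3)
Line 8: ['curtain', 'play'] (min_width=12, slack=0)
Line 9: ['computer'] (min_width=8, slack=4)

Answer: 3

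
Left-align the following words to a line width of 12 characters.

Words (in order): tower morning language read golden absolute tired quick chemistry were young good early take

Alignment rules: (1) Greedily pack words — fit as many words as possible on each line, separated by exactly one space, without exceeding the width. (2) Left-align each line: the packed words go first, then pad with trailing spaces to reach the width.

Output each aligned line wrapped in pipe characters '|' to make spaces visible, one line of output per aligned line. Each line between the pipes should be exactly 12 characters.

Line 1: ['tower'] (min_width=5, slack=7)
Line 2: ['morning'] (min_width=7, slack=5)
Line 3: ['language'] (min_width=8, slack=4)
Line 4: ['read', 'golden'] (min_width=11, slack=1)
Line 5: ['absolute'] (min_width=8, slack=4)
Line 6: ['tired', 'quick'] (min_width=11, slack=1)
Line 7: ['chemistry'] (min_width=9, slack=3)
Line 8: ['were', 'young'] (min_width=10, slack=2)
Line 9: ['good', 'early'] (min_width=10, slack=2)
Line 10: ['take'] (min_width=4, slack=8)

Answer: |tower       |
|morning     |
|language    |
|read golden |
|absolute    |
|tired quick |
|chemistry   |
|were young  |
|good early  |
|take        |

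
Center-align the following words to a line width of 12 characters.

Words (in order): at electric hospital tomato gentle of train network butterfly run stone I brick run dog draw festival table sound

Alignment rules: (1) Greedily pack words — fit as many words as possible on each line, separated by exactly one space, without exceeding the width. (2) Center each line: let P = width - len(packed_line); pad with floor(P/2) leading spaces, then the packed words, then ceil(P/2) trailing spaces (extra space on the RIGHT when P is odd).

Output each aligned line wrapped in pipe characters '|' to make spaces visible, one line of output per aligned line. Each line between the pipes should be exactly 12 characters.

Line 1: ['at', 'electric'] (min_width=11, slack=1)
Line 2: ['hospital'] (min_width=8, slack=4)
Line 3: ['tomato'] (min_width=6, slack=6)
Line 4: ['gentle', 'of'] (min_width=9, slack=3)
Line 5: ['train'] (min_width=5, slack=7)
Line 6: ['network'] (min_width=7, slack=5)
Line 7: ['butterfly'] (min_width=9, slack=3)
Line 8: ['run', 'stone', 'I'] (min_width=11, slack=1)
Line 9: ['brick', 'run'] (min_width=9, slack=3)
Line 10: ['dog', 'draw'] (min_width=8, slack=4)
Line 11: ['festival'] (min_width=8, slack=4)
Line 12: ['table', 'sound'] (min_width=11, slack=1)

Answer: |at electric |
|  hospital  |
|   tomato   |
| gentle of  |
|   train    |
|  network   |
| butterfly  |
|run stone I |
| brick run  |
|  dog draw  |
|  festival  |
|table sound |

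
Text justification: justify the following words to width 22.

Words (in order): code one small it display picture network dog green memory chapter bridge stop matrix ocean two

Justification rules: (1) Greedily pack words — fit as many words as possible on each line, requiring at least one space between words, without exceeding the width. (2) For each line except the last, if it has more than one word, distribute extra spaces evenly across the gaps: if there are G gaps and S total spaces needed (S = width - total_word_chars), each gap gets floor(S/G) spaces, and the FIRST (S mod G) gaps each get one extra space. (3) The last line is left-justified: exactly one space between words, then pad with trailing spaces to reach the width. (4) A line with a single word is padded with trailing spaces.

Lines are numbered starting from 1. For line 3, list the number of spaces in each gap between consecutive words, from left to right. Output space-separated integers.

Answer: 4 3

Derivation:
Line 1: ['code', 'one', 'small', 'it'] (min_width=17, slack=5)
Line 2: ['display', 'picture'] (min_width=15, slack=7)
Line 3: ['network', 'dog', 'green'] (min_width=17, slack=5)
Line 4: ['memory', 'chapter', 'bridge'] (min_width=21, slack=1)
Line 5: ['stop', 'matrix', 'ocean', 'two'] (min_width=21, slack=1)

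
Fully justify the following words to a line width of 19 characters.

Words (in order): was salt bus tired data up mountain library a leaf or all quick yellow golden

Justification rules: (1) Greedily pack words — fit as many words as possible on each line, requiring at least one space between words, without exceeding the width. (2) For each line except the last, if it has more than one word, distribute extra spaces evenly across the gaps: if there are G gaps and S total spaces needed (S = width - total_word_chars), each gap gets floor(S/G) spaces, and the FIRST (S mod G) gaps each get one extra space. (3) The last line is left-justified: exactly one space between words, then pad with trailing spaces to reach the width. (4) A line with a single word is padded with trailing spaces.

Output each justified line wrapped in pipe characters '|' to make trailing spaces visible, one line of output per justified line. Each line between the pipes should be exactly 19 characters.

Line 1: ['was', 'salt', 'bus', 'tired'] (min_width=18, slack=1)
Line 2: ['data', 'up', 'mountain'] (min_width=16, slack=3)
Line 3: ['library', 'a', 'leaf', 'or'] (min_width=17, slack=2)
Line 4: ['all', 'quick', 'yellow'] (min_width=16, slack=3)
Line 5: ['golden'] (min_width=6, slack=13)

Answer: |was  salt bus tired|
|data   up  mountain|
|library  a  leaf or|
|all   quick  yellow|
|golden             |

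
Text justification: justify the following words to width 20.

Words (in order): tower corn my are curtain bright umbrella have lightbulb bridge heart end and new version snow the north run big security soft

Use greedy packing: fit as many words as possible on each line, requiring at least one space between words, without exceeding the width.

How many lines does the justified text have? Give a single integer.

Answer: 8

Derivation:
Line 1: ['tower', 'corn', 'my', 'are'] (min_width=17, slack=3)
Line 2: ['curtain', 'bright'] (min_width=14, slack=6)
Line 3: ['umbrella', 'have'] (min_width=13, slack=7)
Line 4: ['lightbulb', 'bridge'] (min_width=16, slack=4)
Line 5: ['heart', 'end', 'and', 'new'] (min_width=17, slack=3)
Line 6: ['version', 'snow', 'the'] (min_width=16, slack=4)
Line 7: ['north', 'run', 'big'] (min_width=13, slack=7)
Line 8: ['security', 'soft'] (min_width=13, slack=7)
Total lines: 8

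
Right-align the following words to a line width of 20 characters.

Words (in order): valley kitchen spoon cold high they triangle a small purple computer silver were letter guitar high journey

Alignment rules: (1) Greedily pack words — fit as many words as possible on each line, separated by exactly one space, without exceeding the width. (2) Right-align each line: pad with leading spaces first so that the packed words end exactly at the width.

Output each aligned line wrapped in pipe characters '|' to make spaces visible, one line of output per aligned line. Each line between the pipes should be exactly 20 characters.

Line 1: ['valley', 'kitchen', 'spoon'] (min_width=20, slack=0)
Line 2: ['cold', 'high', 'they'] (min_width=14, slack=6)
Line 3: ['triangle', 'a', 'small'] (min_width=16, slack=4)
Line 4: ['purple', 'computer'] (min_width=15, slack=5)
Line 5: ['silver', 'were', 'letter'] (min_width=18, slack=2)
Line 6: ['guitar', 'high', 'journey'] (min_width=19, slack=1)

Answer: |valley kitchen spoon|
|      cold high they|
|    triangle a small|
|     purple computer|
|  silver were letter|
| guitar high journey|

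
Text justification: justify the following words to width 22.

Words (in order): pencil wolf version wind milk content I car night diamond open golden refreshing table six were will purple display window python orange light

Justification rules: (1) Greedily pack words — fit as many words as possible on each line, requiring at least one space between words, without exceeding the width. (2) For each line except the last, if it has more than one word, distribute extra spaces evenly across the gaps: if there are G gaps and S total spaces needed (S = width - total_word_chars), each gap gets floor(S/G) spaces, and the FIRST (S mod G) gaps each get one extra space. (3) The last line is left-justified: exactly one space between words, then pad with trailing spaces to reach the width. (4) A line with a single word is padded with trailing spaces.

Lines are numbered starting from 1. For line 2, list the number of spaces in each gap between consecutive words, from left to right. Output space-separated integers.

Line 1: ['pencil', 'wolf', 'version'] (min_width=19, slack=3)
Line 2: ['wind', 'milk', 'content', 'I'] (min_width=19, slack=3)
Line 3: ['car', 'night', 'diamond', 'open'] (min_width=22, slack=0)
Line 4: ['golden', 'refreshing'] (min_width=17, slack=5)
Line 5: ['table', 'six', 'were', 'will'] (min_width=19, slack=3)
Line 6: ['purple', 'display', 'window'] (min_width=21, slack=1)
Line 7: ['python', 'orange', 'light'] (min_width=19, slack=3)

Answer: 2 2 2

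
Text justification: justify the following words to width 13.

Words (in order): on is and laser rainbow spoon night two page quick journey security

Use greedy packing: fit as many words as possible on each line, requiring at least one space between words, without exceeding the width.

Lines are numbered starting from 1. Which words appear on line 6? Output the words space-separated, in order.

Line 1: ['on', 'is', 'and'] (min_width=9, slack=4)
Line 2: ['laser', 'rainbow'] (min_width=13, slack=0)
Line 3: ['spoon', 'night'] (min_width=11, slack=2)
Line 4: ['two', 'page'] (min_width=8, slack=5)
Line 5: ['quick', 'journey'] (min_width=13, slack=0)
Line 6: ['security'] (min_width=8, slack=5)

Answer: security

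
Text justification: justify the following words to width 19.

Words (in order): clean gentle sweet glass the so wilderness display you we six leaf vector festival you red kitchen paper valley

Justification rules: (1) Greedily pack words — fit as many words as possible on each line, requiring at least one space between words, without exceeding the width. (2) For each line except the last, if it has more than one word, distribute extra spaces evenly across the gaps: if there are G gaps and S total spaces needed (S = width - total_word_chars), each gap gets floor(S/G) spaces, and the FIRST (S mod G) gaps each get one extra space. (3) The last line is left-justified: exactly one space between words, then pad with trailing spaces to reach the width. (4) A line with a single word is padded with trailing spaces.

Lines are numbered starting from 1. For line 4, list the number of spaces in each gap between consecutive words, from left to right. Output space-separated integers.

Answer: 3 2 2

Derivation:
Line 1: ['clean', 'gentle', 'sweet'] (min_width=18, slack=1)
Line 2: ['glass', 'the', 'so'] (min_width=12, slack=7)
Line 3: ['wilderness', 'display'] (min_width=18, slack=1)
Line 4: ['you', 'we', 'six', 'leaf'] (min_width=15, slack=4)
Line 5: ['vector', 'festival', 'you'] (min_width=19, slack=0)
Line 6: ['red', 'kitchen', 'paper'] (min_width=17, slack=2)
Line 7: ['valley'] (min_width=6, slack=13)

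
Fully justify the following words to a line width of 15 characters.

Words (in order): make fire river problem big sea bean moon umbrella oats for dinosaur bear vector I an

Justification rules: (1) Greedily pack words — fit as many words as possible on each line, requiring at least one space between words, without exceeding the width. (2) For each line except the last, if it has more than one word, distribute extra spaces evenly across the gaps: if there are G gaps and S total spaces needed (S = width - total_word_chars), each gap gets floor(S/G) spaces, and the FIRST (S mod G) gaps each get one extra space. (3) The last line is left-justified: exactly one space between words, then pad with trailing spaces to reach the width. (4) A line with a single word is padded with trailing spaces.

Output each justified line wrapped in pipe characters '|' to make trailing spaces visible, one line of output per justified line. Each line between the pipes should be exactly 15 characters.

Line 1: ['make', 'fire', 'river'] (min_width=15, slack=0)
Line 2: ['problem', 'big', 'sea'] (min_width=15, slack=0)
Line 3: ['bean', 'moon'] (min_width=9, slack=6)
Line 4: ['umbrella', 'oats'] (min_width=13, slack=2)
Line 5: ['for', 'dinosaur'] (min_width=12, slack=3)
Line 6: ['bear', 'vector', 'I'] (min_width=13, slack=2)
Line 7: ['an'] (min_width=2, slack=13)

Answer: |make fire river|
|problem big sea|
|bean       moon|
|umbrella   oats|
|for    dinosaur|
|bear  vector  I|
|an             |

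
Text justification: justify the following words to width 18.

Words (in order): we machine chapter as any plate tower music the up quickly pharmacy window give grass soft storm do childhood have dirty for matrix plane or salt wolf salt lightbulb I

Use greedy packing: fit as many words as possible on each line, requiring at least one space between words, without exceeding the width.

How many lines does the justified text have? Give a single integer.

Answer: 10

Derivation:
Line 1: ['we', 'machine', 'chapter'] (min_width=18, slack=0)
Line 2: ['as', 'any', 'plate', 'tower'] (min_width=18, slack=0)
Line 3: ['music', 'the', 'up'] (min_width=12, slack=6)
Line 4: ['quickly', 'pharmacy'] (min_width=16, slack=2)
Line 5: ['window', 'give', 'grass'] (min_width=17, slack=1)
Line 6: ['soft', 'storm', 'do'] (min_width=13, slack=5)
Line 7: ['childhood', 'have'] (min_width=14, slack=4)
Line 8: ['dirty', 'for', 'matrix'] (min_width=16, slack=2)
Line 9: ['plane', 'or', 'salt', 'wolf'] (min_width=18, slack=0)
Line 10: ['salt', 'lightbulb', 'I'] (min_width=16, slack=2)
Total lines: 10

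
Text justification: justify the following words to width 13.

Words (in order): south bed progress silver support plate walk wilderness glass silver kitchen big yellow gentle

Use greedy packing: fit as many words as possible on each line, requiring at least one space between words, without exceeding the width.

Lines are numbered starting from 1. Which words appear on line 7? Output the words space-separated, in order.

Line 1: ['south', 'bed'] (min_width=9, slack=4)
Line 2: ['progress'] (min_width=8, slack=5)
Line 3: ['silver'] (min_width=6, slack=7)
Line 4: ['support', 'plate'] (min_width=13, slack=0)
Line 5: ['walk'] (min_width=4, slack=9)
Line 6: ['wilderness'] (min_width=10, slack=3)
Line 7: ['glass', 'silver'] (min_width=12, slack=1)
Line 8: ['kitchen', 'big'] (min_width=11, slack=2)
Line 9: ['yellow', 'gentle'] (min_width=13, slack=0)

Answer: glass silver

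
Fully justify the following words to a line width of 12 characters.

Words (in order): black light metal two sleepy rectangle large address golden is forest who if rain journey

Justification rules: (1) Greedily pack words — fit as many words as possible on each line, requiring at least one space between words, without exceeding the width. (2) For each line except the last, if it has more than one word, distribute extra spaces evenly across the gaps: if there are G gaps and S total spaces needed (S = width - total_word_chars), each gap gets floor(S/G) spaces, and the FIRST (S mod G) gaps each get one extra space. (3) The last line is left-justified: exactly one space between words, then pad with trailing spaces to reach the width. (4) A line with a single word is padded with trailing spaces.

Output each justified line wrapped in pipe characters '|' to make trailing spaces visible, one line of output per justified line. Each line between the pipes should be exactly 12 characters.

Answer: |black  light|
|metal    two|
|sleepy      |
|rectangle   |
|large       |
|address     |
|golden    is|
|forest   who|
|if      rain|
|journey     |

Derivation:
Line 1: ['black', 'light'] (min_width=11, slack=1)
Line 2: ['metal', 'two'] (min_width=9, slack=3)
Line 3: ['sleepy'] (min_width=6, slack=6)
Line 4: ['rectangle'] (min_width=9, slack=3)
Line 5: ['large'] (min_width=5, slack=7)
Line 6: ['address'] (min_width=7, slack=5)
Line 7: ['golden', 'is'] (min_width=9, slack=3)
Line 8: ['forest', 'who'] (min_width=10, slack=2)
Line 9: ['if', 'rain'] (min_width=7, slack=5)
Line 10: ['journey'] (min_width=7, slack=5)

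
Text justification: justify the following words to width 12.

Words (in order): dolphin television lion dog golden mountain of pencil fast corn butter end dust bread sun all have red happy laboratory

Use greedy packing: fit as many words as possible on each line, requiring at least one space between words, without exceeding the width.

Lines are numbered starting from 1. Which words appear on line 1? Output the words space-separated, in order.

Answer: dolphin

Derivation:
Line 1: ['dolphin'] (min_width=7, slack=5)
Line 2: ['television'] (min_width=10, slack=2)
Line 3: ['lion', 'dog'] (min_width=8, slack=4)
Line 4: ['golden'] (min_width=6, slack=6)
Line 5: ['mountain', 'of'] (min_width=11, slack=1)
Line 6: ['pencil', 'fast'] (min_width=11, slack=1)
Line 7: ['corn', 'butter'] (min_width=11, slack=1)
Line 8: ['end', 'dust'] (min_width=8, slack=4)
Line 9: ['bread', 'sun'] (min_width=9, slack=3)
Line 10: ['all', 'have', 'red'] (min_width=12, slack=0)
Line 11: ['happy'] (min_width=5, slack=7)
Line 12: ['laboratory'] (min_width=10, slack=2)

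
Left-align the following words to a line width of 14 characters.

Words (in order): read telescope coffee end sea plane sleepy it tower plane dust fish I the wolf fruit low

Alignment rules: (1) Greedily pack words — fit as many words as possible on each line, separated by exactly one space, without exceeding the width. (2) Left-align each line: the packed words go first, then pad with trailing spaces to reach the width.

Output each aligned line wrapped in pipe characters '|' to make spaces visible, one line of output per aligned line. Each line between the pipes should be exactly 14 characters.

Answer: |read telescope|
|coffee end sea|
|plane sleepy  |
|it tower plane|
|dust fish I   |
|the wolf fruit|
|low           |

Derivation:
Line 1: ['read', 'telescope'] (min_width=14, slack=0)
Line 2: ['coffee', 'end', 'sea'] (min_width=14, slack=0)
Line 3: ['plane', 'sleepy'] (min_width=12, slack=2)
Line 4: ['it', 'tower', 'plane'] (min_width=14, slack=0)
Line 5: ['dust', 'fish', 'I'] (min_width=11, slack=3)
Line 6: ['the', 'wolf', 'fruit'] (min_width=14, slack=0)
Line 7: ['low'] (min_width=3, slack=11)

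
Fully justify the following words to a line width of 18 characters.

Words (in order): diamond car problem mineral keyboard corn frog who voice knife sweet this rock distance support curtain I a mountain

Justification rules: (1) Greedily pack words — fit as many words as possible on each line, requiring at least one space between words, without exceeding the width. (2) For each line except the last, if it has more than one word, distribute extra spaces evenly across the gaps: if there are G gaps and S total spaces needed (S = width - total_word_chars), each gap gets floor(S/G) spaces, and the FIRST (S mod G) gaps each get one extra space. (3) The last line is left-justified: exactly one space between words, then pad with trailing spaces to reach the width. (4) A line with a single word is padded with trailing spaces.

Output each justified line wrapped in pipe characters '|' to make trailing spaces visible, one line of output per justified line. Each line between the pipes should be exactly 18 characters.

Line 1: ['diamond', 'car'] (min_width=11, slack=7)
Line 2: ['problem', 'mineral'] (min_width=15, slack=3)
Line 3: ['keyboard', 'corn', 'frog'] (min_width=18, slack=0)
Line 4: ['who', 'voice', 'knife'] (min_width=15, slack=3)
Line 5: ['sweet', 'this', 'rock'] (min_width=15, slack=3)
Line 6: ['distance', 'support'] (min_width=16, slack=2)
Line 7: ['curtain', 'I', 'a'] (min_width=11, slack=7)
Line 8: ['mountain'] (min_width=8, slack=10)

Answer: |diamond        car|
|problem    mineral|
|keyboard corn frog|
|who   voice  knife|
|sweet   this  rock|
|distance   support|
|curtain     I    a|
|mountain          |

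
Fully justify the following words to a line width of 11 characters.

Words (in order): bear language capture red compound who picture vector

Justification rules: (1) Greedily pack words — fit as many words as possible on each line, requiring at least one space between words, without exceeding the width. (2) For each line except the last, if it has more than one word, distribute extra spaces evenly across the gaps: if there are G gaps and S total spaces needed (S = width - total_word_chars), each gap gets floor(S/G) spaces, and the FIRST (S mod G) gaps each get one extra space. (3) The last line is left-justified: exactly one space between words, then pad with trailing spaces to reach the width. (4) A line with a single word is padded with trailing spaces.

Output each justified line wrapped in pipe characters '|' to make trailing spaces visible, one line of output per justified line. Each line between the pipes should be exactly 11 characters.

Answer: |bear       |
|language   |
|capture red|
|compound   |
|who picture|
|vector     |

Derivation:
Line 1: ['bear'] (min_width=4, slack=7)
Line 2: ['language'] (min_width=8, slack=3)
Line 3: ['capture', 'red'] (min_width=11, slack=0)
Line 4: ['compound'] (min_width=8, slack=3)
Line 5: ['who', 'picture'] (min_width=11, slack=0)
Line 6: ['vector'] (min_width=6, slack=5)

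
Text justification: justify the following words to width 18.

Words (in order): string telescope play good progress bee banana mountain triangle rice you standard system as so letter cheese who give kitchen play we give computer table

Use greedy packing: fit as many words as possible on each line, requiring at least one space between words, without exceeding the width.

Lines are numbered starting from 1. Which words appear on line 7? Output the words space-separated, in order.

Answer: letter cheese who

Derivation:
Line 1: ['string', 'telescope'] (min_width=16, slack=2)
Line 2: ['play', 'good', 'progress'] (min_width=18, slack=0)
Line 3: ['bee', 'banana'] (min_width=10, slack=8)
Line 4: ['mountain', 'triangle'] (min_width=17, slack=1)
Line 5: ['rice', 'you', 'standard'] (min_width=17, slack=1)
Line 6: ['system', 'as', 'so'] (min_width=12, slack=6)
Line 7: ['letter', 'cheese', 'who'] (min_width=17, slack=1)
Line 8: ['give', 'kitchen', 'play'] (min_width=17, slack=1)
Line 9: ['we', 'give', 'computer'] (min_width=16, slack=2)
Line 10: ['table'] (min_width=5, slack=13)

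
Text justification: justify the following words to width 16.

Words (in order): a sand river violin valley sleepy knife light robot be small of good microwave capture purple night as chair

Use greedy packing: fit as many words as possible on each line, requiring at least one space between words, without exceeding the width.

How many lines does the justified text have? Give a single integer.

Answer: 8

Derivation:
Line 1: ['a', 'sand', 'river'] (min_width=12, slack=4)
Line 2: ['violin', 'valley'] (min_width=13, slack=3)
Line 3: ['sleepy', 'knife'] (min_width=12, slack=4)
Line 4: ['light', 'robot', 'be'] (min_width=14, slack=2)
Line 5: ['small', 'of', 'good'] (min_width=13, slack=3)
Line 6: ['microwave'] (min_width=9, slack=7)
Line 7: ['capture', 'purple'] (min_width=14, slack=2)
Line 8: ['night', 'as', 'chair'] (min_width=14, slack=2)
Total lines: 8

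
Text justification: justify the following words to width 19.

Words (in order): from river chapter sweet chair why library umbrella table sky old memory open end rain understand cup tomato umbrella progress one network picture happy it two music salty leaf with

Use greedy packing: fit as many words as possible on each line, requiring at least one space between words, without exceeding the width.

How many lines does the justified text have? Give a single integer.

Line 1: ['from', 'river', 'chapter'] (min_width=18, slack=1)
Line 2: ['sweet', 'chair', 'why'] (min_width=15, slack=4)
Line 3: ['library', 'umbrella'] (min_width=16, slack=3)
Line 4: ['table', 'sky', 'old'] (min_width=13, slack=6)
Line 5: ['memory', 'open', 'end'] (min_width=15, slack=4)
Line 6: ['rain', 'understand', 'cup'] (min_width=19, slack=0)
Line 7: ['tomato', 'umbrella'] (min_width=15, slack=4)
Line 8: ['progress', 'one'] (min_width=12, slack=7)
Line 9: ['network', 'picture'] (min_width=15, slack=4)
Line 10: ['happy', 'it', 'two', 'music'] (min_width=18, slack=1)
Line 11: ['salty', 'leaf', 'with'] (min_width=15, slack=4)
Total lines: 11

Answer: 11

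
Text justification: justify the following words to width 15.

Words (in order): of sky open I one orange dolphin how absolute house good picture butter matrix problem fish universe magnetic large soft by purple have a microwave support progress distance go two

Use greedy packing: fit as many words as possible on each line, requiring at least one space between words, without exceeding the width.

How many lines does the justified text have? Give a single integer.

Answer: 15

Derivation:
Line 1: ['of', 'sky', 'open', 'I'] (min_width=13, slack=2)
Line 2: ['one', 'orange'] (min_width=10, slack=5)
Line 3: ['dolphin', 'how'] (min_width=11, slack=4)
Line 4: ['absolute', 'house'] (min_width=14, slack=1)
Line 5: ['good', 'picture'] (min_width=12, slack=3)
Line 6: ['butter', 'matrix'] (min_width=13, slack=2)
Line 7: ['problem', 'fish'] (min_width=12, slack=3)
Line 8: ['universe'] (min_width=8, slack=7)
Line 9: ['magnetic', 'large'] (min_width=14, slack=1)
Line 10: ['soft', 'by', 'purple'] (min_width=14, slack=1)
Line 11: ['have', 'a'] (min_width=6, slack=9)
Line 12: ['microwave'] (min_width=9, slack=6)
Line 13: ['support'] (min_width=7, slack=8)
Line 14: ['progress'] (min_width=8, slack=7)
Line 15: ['distance', 'go', 'two'] (min_width=15, slack=0)
Total lines: 15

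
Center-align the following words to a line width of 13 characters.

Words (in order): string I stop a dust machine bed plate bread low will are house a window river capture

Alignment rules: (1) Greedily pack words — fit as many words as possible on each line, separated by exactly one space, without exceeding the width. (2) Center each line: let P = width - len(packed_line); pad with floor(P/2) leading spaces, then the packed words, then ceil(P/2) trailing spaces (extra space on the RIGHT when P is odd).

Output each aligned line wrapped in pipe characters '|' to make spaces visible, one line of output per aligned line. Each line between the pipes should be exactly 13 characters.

Answer: |string I stop|
|   a dust    |
| machine bed |
| plate bread |
|low will are |
|   house a   |
|window river |
|   capture   |

Derivation:
Line 1: ['string', 'I', 'stop'] (min_width=13, slack=0)
Line 2: ['a', 'dust'] (min_width=6, slack=7)
Line 3: ['machine', 'bed'] (min_width=11, slack=2)
Line 4: ['plate', 'bread'] (min_width=11, slack=2)
Line 5: ['low', 'will', 'are'] (min_width=12, slack=1)
Line 6: ['house', 'a'] (min_width=7, slack=6)
Line 7: ['window', 'river'] (min_width=12, slack=1)
Line 8: ['capture'] (min_width=7, slack=6)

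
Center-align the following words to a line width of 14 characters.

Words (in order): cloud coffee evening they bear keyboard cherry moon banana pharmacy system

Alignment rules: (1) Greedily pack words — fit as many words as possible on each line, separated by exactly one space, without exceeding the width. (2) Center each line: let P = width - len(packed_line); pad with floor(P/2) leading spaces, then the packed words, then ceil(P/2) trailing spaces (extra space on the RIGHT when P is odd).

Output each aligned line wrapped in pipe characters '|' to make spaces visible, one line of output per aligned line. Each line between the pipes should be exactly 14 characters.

Answer: | cloud coffee |
| evening they |
|bear keyboard |
| cherry moon  |
|    banana    |
|   pharmacy   |
|    system    |

Derivation:
Line 1: ['cloud', 'coffee'] (min_width=12, slack=2)
Line 2: ['evening', 'they'] (min_width=12, slack=2)
Line 3: ['bear', 'keyboard'] (min_width=13, slack=1)
Line 4: ['cherry', 'moon'] (min_width=11, slack=3)
Line 5: ['banana'] (min_width=6, slack=8)
Line 6: ['pharmacy'] (min_width=8, slack=6)
Line 7: ['system'] (min_width=6, slack=8)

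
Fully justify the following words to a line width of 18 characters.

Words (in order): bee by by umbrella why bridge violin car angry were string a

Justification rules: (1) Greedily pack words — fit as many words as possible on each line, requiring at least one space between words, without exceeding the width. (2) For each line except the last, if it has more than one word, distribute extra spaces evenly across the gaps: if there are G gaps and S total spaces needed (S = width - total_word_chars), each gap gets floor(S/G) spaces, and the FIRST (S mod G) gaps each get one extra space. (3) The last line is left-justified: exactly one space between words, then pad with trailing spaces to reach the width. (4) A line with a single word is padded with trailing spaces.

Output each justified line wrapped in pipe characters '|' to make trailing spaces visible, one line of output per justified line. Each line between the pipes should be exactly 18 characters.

Line 1: ['bee', 'by', 'by', 'umbrella'] (min_width=18, slack=0)
Line 2: ['why', 'bridge', 'violin'] (min_width=17, slack=1)
Line 3: ['car', 'angry', 'were'] (min_width=14, slack=4)
Line 4: ['string', 'a'] (min_width=8, slack=10)

Answer: |bee by by umbrella|
|why  bridge violin|
|car   angry   were|
|string a          |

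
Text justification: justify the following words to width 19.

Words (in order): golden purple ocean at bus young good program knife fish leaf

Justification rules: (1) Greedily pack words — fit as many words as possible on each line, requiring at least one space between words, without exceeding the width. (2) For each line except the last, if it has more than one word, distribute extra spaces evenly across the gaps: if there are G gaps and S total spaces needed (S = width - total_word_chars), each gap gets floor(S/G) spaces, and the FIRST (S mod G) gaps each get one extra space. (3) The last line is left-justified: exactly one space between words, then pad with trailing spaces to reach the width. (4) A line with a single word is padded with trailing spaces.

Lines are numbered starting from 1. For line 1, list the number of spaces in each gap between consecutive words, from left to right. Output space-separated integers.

Line 1: ['golden', 'purple', 'ocean'] (min_width=19, slack=0)
Line 2: ['at', 'bus', 'young', 'good'] (min_width=17, slack=2)
Line 3: ['program', 'knife', 'fish'] (min_width=18, slack=1)
Line 4: ['leaf'] (min_width=4, slack=15)

Answer: 1 1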